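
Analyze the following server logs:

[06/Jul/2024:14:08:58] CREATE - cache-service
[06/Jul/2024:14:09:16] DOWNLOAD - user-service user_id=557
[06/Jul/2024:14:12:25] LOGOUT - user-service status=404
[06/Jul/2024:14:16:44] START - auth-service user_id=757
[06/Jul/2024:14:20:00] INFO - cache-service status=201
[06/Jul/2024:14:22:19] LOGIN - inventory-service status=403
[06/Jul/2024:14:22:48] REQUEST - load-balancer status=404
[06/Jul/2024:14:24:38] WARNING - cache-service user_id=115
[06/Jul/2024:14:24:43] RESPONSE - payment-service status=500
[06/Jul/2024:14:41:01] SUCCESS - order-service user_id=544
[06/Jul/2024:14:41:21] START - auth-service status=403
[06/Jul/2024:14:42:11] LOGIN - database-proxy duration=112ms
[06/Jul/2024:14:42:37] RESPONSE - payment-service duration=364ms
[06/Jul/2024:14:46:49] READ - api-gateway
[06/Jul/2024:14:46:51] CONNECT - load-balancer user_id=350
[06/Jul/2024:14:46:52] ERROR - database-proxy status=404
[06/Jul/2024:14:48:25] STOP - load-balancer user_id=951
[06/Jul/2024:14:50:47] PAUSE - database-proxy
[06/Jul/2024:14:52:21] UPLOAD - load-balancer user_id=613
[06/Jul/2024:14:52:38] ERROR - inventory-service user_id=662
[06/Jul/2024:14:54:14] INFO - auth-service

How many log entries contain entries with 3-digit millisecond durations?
2

To find matching entries:

1. Pattern to match: entries with 3-digit millisecond durations
2. Scan each log entry for the pattern
3. Count matches: 2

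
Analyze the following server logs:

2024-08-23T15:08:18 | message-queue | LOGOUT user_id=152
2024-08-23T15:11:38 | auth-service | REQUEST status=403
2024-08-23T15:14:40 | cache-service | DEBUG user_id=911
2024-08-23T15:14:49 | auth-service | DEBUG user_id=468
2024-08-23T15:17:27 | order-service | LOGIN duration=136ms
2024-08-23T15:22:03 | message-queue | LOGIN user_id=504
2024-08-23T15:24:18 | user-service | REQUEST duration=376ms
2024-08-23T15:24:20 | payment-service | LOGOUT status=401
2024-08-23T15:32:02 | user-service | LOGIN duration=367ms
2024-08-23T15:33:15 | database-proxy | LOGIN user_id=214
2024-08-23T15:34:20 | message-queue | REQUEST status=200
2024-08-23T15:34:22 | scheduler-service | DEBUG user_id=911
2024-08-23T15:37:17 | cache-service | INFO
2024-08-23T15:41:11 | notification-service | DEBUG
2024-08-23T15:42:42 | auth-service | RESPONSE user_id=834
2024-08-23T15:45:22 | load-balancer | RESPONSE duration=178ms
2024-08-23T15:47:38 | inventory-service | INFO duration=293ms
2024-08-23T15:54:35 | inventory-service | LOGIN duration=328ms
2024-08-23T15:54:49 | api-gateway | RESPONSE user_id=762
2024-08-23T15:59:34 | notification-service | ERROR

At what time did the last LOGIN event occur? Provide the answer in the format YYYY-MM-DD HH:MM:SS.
2024-08-23 15:54:35

To find the last event:

1. Filter for all LOGIN events
2. Sort by timestamp
3. Select the last one
4. Timestamp: 2024-08-23 15:54:35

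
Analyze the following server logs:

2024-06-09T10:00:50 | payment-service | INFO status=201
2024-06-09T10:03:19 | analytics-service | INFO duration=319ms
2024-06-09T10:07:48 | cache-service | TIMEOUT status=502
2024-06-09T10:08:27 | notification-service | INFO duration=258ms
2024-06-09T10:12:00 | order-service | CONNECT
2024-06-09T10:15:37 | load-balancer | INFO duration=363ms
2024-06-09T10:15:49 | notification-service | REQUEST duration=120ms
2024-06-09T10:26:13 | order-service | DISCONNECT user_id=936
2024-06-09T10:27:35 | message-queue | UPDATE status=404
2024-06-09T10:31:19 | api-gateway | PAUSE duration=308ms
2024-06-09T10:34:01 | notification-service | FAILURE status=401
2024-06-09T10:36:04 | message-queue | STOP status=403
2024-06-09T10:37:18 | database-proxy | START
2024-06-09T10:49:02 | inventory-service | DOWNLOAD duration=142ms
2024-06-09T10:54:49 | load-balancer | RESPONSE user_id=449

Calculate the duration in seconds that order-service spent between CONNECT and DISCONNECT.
853

To calculate state duration:

1. Find CONNECT event for order-service: 2024-06-09T10:12:00
2. Find DISCONNECT event for order-service: 2024-06-09T10:26:13
3. Calculate duration: 2024-06-09T10:26:13 - 2024-06-09T10:12:00 = 853 seconds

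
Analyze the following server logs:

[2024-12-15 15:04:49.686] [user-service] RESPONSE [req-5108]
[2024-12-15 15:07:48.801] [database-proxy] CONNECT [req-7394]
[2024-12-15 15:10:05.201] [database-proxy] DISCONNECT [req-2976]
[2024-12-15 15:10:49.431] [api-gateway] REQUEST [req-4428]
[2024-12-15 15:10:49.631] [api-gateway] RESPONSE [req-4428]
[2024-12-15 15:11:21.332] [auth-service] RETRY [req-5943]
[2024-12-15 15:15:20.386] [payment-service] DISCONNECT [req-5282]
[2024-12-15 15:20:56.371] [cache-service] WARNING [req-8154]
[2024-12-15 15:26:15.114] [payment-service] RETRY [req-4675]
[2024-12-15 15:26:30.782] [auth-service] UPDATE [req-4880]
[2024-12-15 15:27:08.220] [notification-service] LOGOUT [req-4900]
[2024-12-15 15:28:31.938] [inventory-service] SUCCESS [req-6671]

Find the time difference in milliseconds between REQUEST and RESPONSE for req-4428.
200

To calculate latency:

1. Find REQUEST with id req-4428: 2024-12-15 15:10:49.431
2. Find RESPONSE with id req-4428: 2024-12-15 15:10:49.631
3. Latency: 2024-12-15 15:10:49.631 - 2024-12-15 15:10:49.431 = 200ms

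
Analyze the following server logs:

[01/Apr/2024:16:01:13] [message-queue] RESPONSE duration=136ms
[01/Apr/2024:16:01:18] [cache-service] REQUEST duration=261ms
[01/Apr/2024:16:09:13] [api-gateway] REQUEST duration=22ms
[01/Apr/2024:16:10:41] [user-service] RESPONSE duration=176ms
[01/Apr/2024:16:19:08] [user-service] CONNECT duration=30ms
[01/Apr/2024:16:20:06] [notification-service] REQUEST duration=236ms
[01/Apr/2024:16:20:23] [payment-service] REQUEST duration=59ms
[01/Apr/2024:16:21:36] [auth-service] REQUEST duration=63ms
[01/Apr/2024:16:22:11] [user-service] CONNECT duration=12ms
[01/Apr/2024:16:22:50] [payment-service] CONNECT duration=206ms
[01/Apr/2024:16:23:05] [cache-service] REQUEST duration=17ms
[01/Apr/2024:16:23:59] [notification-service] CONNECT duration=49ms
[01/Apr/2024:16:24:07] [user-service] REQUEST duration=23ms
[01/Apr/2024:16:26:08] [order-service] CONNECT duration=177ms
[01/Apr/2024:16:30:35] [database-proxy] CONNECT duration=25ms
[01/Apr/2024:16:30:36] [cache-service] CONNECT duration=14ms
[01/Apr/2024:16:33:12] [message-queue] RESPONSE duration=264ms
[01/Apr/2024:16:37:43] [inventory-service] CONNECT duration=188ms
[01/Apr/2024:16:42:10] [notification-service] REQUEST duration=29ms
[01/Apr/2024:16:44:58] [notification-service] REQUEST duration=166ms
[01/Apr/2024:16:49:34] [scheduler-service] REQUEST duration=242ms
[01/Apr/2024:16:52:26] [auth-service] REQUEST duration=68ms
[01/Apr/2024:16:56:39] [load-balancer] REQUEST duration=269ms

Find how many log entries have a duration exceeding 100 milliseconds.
11

To count timeouts:

1. Threshold: 100ms
2. Extract duration from each log entry
3. Count entries where duration > 100
4. Timeout count: 11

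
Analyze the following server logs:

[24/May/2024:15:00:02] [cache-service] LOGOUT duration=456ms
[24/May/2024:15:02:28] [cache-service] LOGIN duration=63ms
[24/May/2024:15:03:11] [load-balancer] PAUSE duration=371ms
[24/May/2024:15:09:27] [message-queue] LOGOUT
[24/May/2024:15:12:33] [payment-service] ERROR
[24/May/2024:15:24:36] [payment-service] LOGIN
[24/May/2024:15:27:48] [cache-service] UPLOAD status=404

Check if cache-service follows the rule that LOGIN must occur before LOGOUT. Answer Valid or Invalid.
Invalid

To validate ordering:

1. Required order: LOGIN → LOGOUT
2. Rule: LOGIN must occur before LOGOUT
3. Check actual order of events for cache-service
4. Result: Invalid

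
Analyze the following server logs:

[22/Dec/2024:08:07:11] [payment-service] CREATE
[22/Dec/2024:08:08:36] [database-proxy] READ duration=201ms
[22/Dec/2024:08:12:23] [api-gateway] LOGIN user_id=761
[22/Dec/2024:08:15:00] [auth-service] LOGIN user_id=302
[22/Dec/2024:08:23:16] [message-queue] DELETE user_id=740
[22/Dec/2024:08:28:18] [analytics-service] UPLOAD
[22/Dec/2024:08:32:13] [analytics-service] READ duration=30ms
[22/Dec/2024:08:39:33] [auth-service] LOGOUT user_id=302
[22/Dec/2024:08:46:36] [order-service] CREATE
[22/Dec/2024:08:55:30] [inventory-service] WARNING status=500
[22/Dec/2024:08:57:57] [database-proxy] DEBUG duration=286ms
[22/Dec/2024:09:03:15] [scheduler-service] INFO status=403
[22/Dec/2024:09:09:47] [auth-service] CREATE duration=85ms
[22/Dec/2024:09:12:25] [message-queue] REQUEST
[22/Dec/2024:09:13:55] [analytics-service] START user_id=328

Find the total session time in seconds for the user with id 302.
1473

To calculate session duration:

1. Find LOGIN event for user_id=302: 22/Dec/2024:08:15:00
2. Find LOGOUT event for user_id=302: 22/Dec/2024:08:39:33
3. Session duration: 22/Dec/2024:08:39:33 - 22/Dec/2024:08:15:00 = 1473 seconds (24 minutes)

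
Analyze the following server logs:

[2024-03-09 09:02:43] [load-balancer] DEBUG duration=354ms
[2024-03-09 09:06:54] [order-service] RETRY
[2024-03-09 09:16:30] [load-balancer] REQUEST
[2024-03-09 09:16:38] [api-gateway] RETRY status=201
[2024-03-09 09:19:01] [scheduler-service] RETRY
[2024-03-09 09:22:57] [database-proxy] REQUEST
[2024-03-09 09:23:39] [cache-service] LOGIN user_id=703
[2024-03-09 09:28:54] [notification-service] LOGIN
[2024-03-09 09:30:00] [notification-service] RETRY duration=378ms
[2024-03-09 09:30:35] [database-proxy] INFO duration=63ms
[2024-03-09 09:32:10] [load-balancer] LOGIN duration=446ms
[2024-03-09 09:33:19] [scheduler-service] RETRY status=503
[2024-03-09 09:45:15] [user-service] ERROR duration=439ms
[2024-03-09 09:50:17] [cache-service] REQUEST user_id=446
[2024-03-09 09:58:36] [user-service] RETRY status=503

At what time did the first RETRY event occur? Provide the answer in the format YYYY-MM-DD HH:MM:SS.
2024-03-09 09:06:54

To find the first event:

1. Filter for all RETRY events
2. Sort by timestamp
3. Select the first one
4. Timestamp: 2024-03-09 09:06:54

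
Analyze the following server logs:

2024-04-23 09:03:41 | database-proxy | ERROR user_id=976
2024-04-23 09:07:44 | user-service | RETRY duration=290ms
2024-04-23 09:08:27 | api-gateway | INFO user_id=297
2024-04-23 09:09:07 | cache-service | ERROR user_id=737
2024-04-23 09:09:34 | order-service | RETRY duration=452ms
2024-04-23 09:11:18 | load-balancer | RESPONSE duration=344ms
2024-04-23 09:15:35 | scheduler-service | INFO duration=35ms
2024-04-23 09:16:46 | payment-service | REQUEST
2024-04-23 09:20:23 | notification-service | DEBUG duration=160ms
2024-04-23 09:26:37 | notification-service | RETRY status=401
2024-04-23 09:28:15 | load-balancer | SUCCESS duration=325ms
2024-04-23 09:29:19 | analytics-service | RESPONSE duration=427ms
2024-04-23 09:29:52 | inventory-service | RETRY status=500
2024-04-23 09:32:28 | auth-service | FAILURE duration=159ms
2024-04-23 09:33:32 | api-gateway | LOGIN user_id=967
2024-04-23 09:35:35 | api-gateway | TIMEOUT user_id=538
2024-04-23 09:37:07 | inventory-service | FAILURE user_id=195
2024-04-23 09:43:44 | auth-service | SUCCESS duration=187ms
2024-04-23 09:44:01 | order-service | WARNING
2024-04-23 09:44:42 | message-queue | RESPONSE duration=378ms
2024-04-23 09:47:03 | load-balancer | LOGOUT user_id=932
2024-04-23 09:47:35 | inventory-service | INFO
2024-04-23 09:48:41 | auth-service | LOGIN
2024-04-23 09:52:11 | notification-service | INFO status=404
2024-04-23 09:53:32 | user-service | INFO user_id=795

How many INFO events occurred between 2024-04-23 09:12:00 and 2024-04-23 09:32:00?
1

To count events in the time window:

1. Window boundaries: 2024-04-23 09:12:00 to 2024-04-23 09:32:00
2. Filter for INFO events within this window
3. Count matching events: 1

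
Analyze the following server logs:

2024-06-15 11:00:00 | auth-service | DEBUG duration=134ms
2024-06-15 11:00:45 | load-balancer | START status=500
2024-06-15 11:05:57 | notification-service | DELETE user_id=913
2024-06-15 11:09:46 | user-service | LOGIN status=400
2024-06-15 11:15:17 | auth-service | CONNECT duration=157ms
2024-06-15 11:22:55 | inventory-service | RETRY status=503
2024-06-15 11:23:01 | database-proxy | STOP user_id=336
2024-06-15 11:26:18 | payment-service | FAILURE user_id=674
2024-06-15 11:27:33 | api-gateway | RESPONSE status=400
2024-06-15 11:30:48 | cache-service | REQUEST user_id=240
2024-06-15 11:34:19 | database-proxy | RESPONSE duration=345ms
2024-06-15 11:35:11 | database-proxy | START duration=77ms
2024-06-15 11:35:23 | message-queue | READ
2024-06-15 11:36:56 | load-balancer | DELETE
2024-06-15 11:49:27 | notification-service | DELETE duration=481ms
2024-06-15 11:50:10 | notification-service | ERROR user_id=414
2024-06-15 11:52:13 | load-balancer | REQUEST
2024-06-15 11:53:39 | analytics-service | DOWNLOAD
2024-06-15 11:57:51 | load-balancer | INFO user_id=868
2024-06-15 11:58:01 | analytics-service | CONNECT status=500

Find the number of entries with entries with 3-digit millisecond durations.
4

To find matching entries:

1. Pattern to match: entries with 3-digit millisecond durations
2. Scan each log entry for the pattern
3. Count matches: 4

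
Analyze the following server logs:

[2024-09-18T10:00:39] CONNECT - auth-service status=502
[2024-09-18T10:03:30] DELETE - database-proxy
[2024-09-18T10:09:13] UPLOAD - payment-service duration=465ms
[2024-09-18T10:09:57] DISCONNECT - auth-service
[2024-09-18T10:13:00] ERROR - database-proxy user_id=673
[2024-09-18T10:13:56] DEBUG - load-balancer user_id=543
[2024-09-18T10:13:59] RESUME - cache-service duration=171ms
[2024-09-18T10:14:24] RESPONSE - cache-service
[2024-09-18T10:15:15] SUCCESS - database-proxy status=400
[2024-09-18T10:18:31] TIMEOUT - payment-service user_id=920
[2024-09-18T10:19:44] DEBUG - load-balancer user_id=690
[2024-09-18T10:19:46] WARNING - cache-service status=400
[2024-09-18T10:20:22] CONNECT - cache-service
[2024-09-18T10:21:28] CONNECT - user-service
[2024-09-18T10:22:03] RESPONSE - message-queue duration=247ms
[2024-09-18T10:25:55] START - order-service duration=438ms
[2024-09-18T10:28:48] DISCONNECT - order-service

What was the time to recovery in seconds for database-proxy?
135

To calculate recovery time:

1. Find ERROR event for database-proxy: 2024-09-18T10:13:00
2. Find next SUCCESS event for database-proxy: 2024-09-18T10:15:15
3. Recovery time: 2024-09-18T10:15:15 - 2024-09-18T10:13:00 = 135 seconds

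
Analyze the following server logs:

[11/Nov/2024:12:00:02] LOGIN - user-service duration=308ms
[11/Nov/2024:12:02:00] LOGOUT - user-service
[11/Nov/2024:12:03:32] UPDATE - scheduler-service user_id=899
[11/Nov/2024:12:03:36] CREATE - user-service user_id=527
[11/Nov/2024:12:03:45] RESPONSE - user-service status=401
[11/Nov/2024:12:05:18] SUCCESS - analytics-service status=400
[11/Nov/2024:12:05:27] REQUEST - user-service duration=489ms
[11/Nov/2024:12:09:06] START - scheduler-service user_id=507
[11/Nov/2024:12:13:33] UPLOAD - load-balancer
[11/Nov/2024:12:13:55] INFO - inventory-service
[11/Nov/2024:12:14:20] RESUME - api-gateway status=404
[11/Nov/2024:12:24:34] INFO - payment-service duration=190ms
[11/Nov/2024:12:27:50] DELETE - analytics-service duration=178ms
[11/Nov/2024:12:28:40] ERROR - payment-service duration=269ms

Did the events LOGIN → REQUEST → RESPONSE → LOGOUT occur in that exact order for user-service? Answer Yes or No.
No

To verify sequence order:

1. Find all events in sequence LOGIN → REQUEST → RESPONSE → LOGOUT for user-service
2. Extract their timestamps
3. Check if timestamps are in ascending order
4. Result: No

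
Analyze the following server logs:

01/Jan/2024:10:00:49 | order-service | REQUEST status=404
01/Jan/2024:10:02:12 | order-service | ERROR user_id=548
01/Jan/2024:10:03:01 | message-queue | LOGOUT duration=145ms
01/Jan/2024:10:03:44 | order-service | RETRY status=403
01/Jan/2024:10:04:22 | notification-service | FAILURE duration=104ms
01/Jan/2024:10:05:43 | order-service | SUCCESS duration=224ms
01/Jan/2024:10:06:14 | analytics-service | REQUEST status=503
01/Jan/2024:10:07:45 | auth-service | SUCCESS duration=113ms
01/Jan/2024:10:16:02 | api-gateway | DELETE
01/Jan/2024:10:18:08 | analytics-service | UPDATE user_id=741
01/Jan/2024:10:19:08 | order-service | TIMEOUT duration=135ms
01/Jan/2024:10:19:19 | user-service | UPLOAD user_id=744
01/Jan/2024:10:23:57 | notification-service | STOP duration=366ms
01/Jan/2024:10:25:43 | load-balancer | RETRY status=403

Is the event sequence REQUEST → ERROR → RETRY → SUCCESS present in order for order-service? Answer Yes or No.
Yes

To verify sequence order:

1. Find all events in sequence REQUEST → ERROR → RETRY → SUCCESS for order-service
2. Extract their timestamps
3. Check if timestamps are in ascending order
4. Result: Yes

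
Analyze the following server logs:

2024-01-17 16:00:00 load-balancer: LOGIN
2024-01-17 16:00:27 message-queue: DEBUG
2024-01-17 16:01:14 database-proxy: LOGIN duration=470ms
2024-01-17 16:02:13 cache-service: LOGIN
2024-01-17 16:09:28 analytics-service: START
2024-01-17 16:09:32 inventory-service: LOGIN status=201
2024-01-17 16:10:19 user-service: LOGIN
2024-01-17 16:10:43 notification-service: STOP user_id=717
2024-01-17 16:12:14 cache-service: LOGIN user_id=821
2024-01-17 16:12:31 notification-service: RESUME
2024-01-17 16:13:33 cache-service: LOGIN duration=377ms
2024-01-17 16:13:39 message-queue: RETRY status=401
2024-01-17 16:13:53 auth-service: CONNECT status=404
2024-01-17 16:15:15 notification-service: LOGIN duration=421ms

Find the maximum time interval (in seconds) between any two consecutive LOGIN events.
439

To find the longest gap:

1. Extract all LOGIN events in chronological order
2. Calculate time differences between consecutive events
3. Find the maximum difference
4. Longest gap: 439 seconds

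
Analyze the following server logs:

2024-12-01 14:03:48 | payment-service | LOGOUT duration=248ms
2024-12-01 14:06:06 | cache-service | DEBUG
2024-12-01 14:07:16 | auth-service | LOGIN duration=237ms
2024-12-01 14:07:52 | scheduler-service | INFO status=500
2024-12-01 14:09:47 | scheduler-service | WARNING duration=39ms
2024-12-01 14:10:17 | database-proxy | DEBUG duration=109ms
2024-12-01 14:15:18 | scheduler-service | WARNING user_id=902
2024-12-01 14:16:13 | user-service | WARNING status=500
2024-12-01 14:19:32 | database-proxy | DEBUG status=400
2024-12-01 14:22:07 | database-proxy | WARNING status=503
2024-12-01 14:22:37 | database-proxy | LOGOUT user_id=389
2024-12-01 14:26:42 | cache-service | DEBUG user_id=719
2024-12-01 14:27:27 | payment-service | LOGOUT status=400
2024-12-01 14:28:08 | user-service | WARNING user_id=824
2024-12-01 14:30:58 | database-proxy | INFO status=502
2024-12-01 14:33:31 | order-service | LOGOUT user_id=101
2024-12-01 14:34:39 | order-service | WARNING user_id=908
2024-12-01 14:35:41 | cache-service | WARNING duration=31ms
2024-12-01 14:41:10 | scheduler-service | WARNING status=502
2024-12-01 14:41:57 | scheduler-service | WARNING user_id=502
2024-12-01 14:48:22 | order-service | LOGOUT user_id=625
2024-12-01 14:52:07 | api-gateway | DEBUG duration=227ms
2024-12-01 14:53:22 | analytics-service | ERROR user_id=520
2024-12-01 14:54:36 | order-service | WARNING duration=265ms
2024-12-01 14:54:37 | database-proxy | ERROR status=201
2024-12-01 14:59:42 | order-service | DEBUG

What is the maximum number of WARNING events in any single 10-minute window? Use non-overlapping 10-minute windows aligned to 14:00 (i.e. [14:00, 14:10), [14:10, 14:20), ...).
2

To find the burst window:

1. Divide the log period into non-overlapping 10-minute windows starting at 14:00
2. Count WARNING events in each window
3. Find the window with maximum count
4. Maximum events in a window: 2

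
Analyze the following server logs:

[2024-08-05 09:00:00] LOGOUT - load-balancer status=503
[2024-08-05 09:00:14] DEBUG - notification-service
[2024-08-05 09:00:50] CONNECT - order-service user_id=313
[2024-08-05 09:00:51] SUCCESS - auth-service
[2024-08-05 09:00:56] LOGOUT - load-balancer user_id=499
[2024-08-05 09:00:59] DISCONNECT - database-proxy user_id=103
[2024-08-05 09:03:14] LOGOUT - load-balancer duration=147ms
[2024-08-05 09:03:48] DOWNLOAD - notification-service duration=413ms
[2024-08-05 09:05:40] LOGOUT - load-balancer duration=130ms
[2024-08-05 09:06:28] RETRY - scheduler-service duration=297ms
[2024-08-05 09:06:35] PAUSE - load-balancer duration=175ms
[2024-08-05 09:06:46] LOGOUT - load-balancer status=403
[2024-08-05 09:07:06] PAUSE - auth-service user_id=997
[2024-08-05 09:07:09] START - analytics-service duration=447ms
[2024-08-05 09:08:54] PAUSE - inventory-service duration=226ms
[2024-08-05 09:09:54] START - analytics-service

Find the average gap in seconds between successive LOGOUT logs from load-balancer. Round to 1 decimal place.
101.5

To calculate average interval:

1. Find all LOGOUT events for load-balancer in order
2. Calculate time gaps between consecutive events
3. Compute mean of gaps: 406 / 4 = 101.5 seconds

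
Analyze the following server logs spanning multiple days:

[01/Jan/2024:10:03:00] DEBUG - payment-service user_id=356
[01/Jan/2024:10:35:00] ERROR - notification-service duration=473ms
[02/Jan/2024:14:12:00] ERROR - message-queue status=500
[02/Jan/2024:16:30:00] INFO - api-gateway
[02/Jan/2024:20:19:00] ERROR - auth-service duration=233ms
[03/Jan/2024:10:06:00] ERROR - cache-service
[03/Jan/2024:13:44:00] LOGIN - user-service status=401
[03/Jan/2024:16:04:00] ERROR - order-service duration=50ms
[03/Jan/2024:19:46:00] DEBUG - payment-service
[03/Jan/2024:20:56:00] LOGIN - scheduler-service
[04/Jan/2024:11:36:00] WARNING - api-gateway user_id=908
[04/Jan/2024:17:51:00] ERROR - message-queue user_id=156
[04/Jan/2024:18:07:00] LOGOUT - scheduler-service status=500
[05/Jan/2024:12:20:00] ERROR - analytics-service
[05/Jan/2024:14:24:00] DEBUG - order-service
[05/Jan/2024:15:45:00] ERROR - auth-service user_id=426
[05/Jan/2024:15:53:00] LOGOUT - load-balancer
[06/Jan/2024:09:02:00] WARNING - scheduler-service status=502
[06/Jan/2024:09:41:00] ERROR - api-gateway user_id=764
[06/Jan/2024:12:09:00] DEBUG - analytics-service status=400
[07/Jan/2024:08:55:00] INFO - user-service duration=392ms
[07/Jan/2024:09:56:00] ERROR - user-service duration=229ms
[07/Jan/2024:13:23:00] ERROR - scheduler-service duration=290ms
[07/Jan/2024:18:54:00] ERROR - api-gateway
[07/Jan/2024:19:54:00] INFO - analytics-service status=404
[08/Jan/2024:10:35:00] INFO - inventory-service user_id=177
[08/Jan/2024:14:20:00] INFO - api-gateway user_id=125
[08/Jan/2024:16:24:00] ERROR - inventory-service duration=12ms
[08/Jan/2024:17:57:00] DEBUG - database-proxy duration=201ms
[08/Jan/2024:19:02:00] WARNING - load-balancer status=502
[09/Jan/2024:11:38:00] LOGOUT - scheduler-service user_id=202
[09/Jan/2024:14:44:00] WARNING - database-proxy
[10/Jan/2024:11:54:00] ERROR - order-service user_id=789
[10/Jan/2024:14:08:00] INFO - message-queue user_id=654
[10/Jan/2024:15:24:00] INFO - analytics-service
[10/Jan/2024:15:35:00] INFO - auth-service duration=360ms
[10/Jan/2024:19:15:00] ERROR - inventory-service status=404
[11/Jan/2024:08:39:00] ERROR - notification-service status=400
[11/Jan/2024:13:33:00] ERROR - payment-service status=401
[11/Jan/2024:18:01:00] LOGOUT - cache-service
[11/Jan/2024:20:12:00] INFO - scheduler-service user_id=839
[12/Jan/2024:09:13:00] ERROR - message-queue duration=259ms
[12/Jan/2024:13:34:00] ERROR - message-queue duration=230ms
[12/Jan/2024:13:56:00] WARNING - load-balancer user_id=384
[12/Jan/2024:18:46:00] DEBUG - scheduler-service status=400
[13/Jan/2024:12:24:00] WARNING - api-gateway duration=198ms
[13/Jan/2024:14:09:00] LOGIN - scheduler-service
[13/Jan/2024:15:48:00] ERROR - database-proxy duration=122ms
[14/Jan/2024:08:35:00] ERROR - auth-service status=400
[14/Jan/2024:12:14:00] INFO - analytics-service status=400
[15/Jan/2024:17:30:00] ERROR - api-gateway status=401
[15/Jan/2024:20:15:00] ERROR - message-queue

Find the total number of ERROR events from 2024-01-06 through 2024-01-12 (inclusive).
11

To filter by date range:

1. Date range: 2024-01-06 through 2024-01-12, both dates inclusive
2. Filter for ERROR events whose date falls in this range
3. Count matching events: 11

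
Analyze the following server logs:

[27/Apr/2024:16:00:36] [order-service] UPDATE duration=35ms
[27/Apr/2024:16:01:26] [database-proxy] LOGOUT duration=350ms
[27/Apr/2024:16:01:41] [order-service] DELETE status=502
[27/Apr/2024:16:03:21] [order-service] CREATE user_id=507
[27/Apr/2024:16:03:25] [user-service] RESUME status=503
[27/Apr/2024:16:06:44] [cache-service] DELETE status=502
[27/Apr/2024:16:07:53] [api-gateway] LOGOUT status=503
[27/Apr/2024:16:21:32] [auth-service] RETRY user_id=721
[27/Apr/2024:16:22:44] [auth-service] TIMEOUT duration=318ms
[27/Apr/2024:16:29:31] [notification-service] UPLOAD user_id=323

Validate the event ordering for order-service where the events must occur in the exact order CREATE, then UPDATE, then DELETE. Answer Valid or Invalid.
Invalid

To validate ordering:

1. Required order: CREATE → UPDATE → DELETE
2. Rule: the events must occur in the exact order CREATE, then UPDATE, then DELETE
3. Check actual order of events for order-service
4. Result: Invalid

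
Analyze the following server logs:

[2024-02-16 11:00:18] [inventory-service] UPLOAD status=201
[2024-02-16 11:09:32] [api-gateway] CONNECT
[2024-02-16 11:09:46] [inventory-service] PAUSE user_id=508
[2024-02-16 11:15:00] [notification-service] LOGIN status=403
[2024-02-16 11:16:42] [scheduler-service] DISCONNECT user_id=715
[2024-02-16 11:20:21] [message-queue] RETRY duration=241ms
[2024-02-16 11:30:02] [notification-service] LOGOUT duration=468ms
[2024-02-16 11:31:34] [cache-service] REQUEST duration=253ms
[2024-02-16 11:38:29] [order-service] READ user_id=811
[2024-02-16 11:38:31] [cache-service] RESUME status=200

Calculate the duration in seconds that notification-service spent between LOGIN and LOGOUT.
902

To calculate state duration:

1. Find LOGIN event for notification-service: 2024-02-16 11:15:00
2. Find LOGOUT event for notification-service: 2024-02-16 11:30:02
3. Calculate duration: 2024-02-16 11:30:02 - 2024-02-16 11:15:00 = 902 seconds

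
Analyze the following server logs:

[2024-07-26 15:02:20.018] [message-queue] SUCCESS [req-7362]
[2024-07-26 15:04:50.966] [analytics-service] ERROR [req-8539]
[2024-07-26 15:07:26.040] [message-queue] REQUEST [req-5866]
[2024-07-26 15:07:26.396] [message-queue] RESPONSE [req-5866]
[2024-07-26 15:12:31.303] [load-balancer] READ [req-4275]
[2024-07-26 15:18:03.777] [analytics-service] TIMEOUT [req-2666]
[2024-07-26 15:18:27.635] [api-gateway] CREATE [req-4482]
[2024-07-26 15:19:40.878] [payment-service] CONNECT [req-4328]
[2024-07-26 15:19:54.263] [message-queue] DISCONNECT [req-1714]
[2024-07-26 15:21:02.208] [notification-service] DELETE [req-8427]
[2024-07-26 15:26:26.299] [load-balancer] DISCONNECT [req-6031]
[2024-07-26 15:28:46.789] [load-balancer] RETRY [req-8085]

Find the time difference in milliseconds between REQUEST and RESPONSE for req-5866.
356

To calculate latency:

1. Find REQUEST with id req-5866: 2024-07-26 15:07:26.040
2. Find RESPONSE with id req-5866: 2024-07-26 15:07:26.396
3. Latency: 2024-07-26 15:07:26.396 - 2024-07-26 15:07:26.040 = 356ms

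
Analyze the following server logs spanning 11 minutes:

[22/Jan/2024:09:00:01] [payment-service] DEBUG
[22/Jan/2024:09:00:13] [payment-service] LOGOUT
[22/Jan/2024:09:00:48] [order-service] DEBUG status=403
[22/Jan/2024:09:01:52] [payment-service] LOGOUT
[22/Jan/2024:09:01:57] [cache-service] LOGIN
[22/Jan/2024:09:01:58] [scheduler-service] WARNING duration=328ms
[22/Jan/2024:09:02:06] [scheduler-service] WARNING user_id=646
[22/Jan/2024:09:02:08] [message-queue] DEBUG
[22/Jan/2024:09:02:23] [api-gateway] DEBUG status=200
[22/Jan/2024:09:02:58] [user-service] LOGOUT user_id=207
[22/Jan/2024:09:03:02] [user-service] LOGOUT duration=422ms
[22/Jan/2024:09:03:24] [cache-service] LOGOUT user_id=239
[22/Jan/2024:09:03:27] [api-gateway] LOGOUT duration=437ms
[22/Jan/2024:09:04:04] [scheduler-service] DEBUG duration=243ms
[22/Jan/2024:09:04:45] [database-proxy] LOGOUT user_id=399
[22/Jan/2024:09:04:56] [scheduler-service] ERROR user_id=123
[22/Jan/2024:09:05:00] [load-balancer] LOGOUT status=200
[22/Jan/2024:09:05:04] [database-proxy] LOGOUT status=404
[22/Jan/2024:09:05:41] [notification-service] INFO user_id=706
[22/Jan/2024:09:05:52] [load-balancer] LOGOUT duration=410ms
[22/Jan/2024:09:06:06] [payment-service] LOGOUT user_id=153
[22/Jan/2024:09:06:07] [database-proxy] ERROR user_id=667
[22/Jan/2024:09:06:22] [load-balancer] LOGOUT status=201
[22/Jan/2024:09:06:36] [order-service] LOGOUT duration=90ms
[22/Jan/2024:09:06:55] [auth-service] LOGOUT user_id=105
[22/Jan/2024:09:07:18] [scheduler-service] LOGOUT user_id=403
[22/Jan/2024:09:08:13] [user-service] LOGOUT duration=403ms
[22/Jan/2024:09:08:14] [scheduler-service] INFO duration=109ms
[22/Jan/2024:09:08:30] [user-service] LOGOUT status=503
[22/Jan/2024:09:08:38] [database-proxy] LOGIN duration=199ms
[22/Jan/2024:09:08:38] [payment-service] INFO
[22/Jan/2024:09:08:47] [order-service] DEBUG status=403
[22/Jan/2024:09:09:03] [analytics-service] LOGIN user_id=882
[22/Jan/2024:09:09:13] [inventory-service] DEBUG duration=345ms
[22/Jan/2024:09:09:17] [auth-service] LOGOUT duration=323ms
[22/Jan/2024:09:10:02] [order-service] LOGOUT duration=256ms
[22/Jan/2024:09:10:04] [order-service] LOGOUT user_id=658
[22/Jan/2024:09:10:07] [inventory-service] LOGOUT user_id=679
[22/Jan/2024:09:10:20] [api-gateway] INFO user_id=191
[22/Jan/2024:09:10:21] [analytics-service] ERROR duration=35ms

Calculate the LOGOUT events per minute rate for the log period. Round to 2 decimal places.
1.91

To calculate the rate:

1. Count total LOGOUT events: 21
2. Total time period: 11 minutes
3. Rate = 21 / 11 = 1.91 events per minute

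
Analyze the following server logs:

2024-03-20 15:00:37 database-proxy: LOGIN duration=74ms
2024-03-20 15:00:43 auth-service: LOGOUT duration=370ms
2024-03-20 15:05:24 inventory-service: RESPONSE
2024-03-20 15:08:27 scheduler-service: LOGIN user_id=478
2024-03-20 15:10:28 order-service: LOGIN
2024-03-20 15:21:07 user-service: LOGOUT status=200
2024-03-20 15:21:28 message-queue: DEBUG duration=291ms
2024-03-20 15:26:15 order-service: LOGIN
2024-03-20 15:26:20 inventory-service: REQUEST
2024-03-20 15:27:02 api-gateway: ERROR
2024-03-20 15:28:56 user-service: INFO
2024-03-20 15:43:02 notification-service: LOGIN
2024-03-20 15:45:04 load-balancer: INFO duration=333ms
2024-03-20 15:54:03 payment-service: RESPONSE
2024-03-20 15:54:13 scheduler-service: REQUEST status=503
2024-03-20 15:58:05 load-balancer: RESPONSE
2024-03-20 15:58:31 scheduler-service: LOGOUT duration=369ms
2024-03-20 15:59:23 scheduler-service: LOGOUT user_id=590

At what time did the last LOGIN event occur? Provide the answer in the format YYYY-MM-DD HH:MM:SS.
2024-03-20 15:43:02

To find the last event:

1. Filter for all LOGIN events
2. Sort by timestamp
3. Select the last one
4. Timestamp: 2024-03-20 15:43:02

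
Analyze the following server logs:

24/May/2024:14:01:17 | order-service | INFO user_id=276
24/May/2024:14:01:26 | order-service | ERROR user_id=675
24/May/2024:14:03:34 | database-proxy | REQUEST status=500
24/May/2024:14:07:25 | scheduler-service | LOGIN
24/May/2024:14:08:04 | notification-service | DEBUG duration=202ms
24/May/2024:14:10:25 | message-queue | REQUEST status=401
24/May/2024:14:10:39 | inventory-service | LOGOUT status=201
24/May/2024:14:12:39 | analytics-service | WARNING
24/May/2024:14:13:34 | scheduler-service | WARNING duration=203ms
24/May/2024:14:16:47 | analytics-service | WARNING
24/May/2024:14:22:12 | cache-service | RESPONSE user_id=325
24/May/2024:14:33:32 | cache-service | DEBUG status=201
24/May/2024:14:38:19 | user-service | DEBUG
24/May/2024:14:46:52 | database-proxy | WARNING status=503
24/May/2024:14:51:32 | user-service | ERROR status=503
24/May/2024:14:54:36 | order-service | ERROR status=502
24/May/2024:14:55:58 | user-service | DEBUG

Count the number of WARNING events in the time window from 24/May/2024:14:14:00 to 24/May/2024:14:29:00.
1

To count events in the time window:

1. Window boundaries: 24/May/2024:14:14:00 to 24/May/2024:14:29:00
2. Filter for WARNING events within this window
3. Count matching events: 1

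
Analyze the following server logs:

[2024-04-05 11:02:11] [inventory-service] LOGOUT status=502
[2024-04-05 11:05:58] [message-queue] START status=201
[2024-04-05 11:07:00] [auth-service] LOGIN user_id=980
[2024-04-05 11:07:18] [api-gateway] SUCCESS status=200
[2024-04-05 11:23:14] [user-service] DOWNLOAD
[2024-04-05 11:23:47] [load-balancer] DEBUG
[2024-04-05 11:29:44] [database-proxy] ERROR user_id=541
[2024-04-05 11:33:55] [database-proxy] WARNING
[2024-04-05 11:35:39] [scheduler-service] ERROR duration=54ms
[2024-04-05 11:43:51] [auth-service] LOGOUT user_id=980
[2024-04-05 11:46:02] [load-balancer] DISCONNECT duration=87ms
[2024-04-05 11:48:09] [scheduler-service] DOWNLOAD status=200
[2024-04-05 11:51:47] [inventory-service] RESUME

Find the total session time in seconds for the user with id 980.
2211

To calculate session duration:

1. Find LOGIN event for user_id=980: 2024-04-05 11:07:00
2. Find LOGOUT event for user_id=980: 2024-04-05 11:43:51
3. Session duration: 2024-04-05 11:43:51 - 2024-04-05 11:07:00 = 2211 seconds (36 minutes)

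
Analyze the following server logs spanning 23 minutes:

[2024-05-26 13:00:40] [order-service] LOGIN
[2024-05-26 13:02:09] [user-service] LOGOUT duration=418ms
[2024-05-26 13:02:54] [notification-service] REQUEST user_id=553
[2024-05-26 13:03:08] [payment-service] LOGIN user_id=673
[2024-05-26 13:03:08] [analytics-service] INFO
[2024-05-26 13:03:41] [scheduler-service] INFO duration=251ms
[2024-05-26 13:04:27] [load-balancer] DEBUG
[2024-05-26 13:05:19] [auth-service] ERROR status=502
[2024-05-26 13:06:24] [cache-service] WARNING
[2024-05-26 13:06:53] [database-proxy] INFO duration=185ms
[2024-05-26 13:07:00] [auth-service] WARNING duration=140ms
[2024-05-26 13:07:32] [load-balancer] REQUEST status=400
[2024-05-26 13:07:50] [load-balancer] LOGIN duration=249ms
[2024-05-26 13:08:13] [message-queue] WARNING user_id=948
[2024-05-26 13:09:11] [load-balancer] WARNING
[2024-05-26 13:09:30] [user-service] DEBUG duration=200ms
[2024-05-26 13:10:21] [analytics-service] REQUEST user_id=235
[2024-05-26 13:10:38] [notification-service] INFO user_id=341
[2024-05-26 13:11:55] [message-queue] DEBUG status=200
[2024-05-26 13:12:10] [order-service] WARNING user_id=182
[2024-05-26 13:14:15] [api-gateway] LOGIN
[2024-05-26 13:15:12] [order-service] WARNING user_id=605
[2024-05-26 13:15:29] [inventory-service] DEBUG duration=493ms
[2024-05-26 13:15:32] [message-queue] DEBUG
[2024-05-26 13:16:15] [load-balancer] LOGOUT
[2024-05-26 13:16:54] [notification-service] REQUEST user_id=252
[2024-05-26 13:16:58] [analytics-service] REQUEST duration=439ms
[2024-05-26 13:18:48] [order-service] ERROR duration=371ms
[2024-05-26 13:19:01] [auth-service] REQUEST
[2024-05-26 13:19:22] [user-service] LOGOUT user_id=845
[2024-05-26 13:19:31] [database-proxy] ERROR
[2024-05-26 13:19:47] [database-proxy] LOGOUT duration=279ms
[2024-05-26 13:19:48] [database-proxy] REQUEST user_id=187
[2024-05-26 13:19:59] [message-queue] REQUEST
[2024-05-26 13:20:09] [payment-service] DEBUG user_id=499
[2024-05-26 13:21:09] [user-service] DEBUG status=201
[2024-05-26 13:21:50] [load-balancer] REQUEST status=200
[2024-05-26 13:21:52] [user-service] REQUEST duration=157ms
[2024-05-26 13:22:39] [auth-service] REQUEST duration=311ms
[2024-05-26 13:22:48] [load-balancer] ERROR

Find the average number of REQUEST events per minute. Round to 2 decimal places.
0.48

To calculate the rate:

1. Count total REQUEST events: 11
2. Total time period: 23 minutes
3. Rate = 11 / 23 = 0.48 events per minute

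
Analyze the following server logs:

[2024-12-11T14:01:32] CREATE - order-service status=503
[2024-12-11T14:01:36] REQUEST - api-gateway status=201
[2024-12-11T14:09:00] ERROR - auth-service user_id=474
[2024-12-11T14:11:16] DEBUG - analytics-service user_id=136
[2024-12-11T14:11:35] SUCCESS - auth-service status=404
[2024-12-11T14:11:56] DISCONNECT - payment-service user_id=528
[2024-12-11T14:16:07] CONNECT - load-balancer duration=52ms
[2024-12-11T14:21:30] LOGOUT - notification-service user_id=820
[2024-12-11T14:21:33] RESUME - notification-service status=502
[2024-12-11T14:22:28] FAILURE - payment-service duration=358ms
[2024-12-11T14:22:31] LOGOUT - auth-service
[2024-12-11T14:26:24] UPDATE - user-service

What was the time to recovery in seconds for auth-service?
155

To calculate recovery time:

1. Find ERROR event for auth-service: 2024-12-11T14:09:00
2. Find next SUCCESS event for auth-service: 2024-12-11T14:11:35
3. Recovery time: 2024-12-11T14:11:35 - 2024-12-11T14:09:00 = 155 seconds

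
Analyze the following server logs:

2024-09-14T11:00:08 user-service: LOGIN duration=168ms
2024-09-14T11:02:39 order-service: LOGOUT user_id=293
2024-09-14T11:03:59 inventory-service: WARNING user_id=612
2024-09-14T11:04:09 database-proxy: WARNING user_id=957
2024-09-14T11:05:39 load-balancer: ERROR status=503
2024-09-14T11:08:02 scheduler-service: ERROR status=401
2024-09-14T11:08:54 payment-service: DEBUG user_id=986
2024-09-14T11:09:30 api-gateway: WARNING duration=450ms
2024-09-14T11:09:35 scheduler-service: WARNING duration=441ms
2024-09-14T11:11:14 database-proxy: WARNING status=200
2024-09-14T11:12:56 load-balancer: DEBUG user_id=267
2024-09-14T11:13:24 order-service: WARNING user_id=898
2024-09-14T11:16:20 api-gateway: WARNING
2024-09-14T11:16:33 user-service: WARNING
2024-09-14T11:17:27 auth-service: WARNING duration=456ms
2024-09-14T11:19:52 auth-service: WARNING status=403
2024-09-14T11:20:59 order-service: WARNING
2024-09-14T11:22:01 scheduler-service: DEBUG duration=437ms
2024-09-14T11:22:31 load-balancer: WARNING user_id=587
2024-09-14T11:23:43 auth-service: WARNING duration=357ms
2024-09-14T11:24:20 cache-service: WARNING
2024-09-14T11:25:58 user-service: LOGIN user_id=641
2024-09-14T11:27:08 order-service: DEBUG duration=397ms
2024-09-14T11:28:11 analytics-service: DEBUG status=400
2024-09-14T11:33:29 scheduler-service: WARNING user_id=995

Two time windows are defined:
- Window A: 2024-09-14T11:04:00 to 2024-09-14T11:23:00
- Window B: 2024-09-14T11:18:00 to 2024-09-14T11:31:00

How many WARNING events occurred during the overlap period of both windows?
3

To find overlap events:

1. Window A: 2024-09-14T11:04:00 to 2024-09-14T11:23:00
2. Window B: 2024-09-14T11:18:00 to 2024-09-14T11:31:00
3. Overlap period: 2024-09-14T11:18:00 to 2024-09-14T11:23:00
4. Count WARNING events in overlap: 3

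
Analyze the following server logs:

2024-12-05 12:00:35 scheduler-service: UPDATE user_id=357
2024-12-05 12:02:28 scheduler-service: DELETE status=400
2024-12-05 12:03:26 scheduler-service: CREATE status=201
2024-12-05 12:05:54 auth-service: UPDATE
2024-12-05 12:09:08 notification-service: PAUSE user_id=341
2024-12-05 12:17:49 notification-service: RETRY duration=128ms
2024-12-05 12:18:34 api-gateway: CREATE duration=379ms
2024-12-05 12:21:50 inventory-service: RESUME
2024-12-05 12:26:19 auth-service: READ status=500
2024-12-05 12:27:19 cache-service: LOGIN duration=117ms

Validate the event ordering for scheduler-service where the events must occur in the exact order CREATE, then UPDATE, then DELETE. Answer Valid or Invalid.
Invalid

To validate ordering:

1. Required order: CREATE → UPDATE → DELETE
2. Rule: the events must occur in the exact order CREATE, then UPDATE, then DELETE
3. Check actual order of events for scheduler-service
4. Result: Invalid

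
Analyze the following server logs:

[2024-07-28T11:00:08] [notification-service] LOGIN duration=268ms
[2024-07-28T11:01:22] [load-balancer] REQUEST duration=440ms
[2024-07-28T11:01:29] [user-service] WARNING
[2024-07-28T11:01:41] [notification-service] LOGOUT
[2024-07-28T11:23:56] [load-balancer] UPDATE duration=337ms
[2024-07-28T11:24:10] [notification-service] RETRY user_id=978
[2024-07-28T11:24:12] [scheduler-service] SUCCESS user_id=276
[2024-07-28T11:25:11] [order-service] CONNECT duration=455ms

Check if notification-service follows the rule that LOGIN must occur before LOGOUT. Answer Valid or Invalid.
Valid

To validate ordering:

1. Required order: LOGIN → LOGOUT
2. Rule: LOGIN must occur before LOGOUT
3. Check actual order of events for notification-service
4. Result: Valid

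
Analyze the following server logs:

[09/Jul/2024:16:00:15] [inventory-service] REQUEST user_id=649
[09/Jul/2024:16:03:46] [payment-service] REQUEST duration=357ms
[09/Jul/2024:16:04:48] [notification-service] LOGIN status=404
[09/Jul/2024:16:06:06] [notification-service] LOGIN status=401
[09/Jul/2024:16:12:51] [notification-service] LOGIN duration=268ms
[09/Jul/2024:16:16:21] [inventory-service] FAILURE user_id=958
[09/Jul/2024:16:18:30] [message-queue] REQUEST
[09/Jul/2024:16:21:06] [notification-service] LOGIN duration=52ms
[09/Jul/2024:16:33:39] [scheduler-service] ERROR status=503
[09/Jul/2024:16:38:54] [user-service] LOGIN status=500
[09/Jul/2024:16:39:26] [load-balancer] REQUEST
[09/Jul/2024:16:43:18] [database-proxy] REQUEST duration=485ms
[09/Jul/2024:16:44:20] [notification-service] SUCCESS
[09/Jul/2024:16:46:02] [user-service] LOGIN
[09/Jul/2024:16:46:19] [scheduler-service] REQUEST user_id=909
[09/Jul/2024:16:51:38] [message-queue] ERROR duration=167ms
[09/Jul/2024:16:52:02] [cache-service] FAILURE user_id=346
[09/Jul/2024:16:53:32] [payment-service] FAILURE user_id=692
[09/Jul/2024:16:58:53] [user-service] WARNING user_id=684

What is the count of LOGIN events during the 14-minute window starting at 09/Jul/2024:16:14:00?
1

To count events in the time window:

1. Window boundaries: 09/Jul/2024:16:14:00 to 09/Jul/2024:16:28:00
2. Filter for LOGIN events within this window
3. Count matching events: 1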